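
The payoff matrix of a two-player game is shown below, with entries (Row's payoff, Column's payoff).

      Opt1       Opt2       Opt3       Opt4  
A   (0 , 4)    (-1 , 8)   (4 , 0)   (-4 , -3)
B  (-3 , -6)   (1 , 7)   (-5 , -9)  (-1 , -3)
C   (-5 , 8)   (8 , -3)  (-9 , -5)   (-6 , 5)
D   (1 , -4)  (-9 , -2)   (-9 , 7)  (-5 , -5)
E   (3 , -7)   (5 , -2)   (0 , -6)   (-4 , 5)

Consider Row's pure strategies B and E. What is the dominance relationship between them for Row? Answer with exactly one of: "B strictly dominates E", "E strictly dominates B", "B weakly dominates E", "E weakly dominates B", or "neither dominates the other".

Compare B to E across each opponent action: Opt1: -3<3, Opt2: 1<5, Opt3: -5<0, Opt4: -1>-4.
B does better at Opt4 but worse at Opt1, Opt2, Opt3; neither strategy dominates the other.

neither dominates the other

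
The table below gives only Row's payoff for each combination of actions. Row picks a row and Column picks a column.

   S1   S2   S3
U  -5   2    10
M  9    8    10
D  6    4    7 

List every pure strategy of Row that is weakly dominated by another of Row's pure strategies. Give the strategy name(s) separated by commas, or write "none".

U: dominated, since M does at least as well everywhere (S1: 9>-5, S2: 8>2, S3: 10=10).
M: no other strategy beats it everywhere (U at S1 (9>-5); D at S1 (9>6)).
D is weakly dominated by M (S1: 9>6, S2: 8>4, S3: 10>7).

U, D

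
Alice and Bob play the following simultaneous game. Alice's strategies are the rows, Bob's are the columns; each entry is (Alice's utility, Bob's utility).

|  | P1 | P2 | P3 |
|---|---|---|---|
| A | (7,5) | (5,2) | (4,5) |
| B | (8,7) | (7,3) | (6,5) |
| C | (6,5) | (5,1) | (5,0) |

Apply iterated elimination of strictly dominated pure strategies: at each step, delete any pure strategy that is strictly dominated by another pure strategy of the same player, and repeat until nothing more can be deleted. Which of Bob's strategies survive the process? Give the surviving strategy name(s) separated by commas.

Alice's strategy A is strictly dominated by B (P1: 8>7, P2: 7>5, P3: 6>4) and is removed.
Row C is eliminated: B beats it against every remaining column (P1: 8>6, P2: 7>5, P3: 6>5).
Column P2 is eliminated: P1 beats it against every remaining row (B: 7>3).
Column P3 is eliminated: P1 beats it against every remaining row (B: 7>5).
Among the remaining strategies, none is strictly dominated by another pure strategy of the same player, so the elimination stops.
Surviving strategies — Alice: {B}; Bob: {P1}.

P1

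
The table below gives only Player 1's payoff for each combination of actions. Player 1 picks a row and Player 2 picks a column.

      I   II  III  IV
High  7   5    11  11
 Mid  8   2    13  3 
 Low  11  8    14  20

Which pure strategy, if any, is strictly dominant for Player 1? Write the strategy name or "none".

Low vs High: I: 11>7, II: 8>5, III: 14>11, IV: 20>11.
Low vs Mid: I: 11>8, II: 8>2, III: 14>13, IV: 20>3.
Low strictly beats every other strategy against every opponent action, so it is strictly dominant.

Low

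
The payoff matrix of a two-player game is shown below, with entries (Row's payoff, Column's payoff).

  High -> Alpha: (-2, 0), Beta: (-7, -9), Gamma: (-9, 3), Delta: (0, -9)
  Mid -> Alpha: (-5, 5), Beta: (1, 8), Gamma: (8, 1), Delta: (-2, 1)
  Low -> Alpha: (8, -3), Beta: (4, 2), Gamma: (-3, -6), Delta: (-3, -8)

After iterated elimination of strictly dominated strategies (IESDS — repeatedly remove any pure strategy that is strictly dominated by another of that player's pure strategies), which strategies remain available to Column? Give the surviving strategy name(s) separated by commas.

For Column, Alpha strictly dominates Delta on the remaining rows (High: 0>-9, Mid: 5>1, Low: -3>-8); eliminate Delta.
Row's strategy High is strictly dominated by Low (Alpha: 8>-2, Beta: 4>-7, Gamma: -3>-9) and is removed.
Column's strategy Alpha is strictly dominated by Beta (Mid: 8>5, Low: 2>-3) and is removed.
Column Gamma is eliminated: Beta beats it against every remaining row (Mid: 8>1, Low: 2>-6).
For Row, Low strictly dominates Mid on the remaining columns (Beta: 4>1); eliminate Mid.
Among the remaining strategies, none is strictly dominated by another pure strategy of the same player, so the elimination stops.
Surviving strategies — Row: {Low}; Column: {Beta}.

Beta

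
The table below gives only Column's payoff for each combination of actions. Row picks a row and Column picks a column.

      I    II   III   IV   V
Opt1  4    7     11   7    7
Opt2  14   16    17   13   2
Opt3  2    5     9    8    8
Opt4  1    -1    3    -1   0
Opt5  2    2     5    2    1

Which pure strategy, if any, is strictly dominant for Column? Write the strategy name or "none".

III

III vs I: Opt1: 11>4, Opt2: 17>14, Opt3: 9>2, Opt4: 3>1, Opt5: 5>2.
III vs II: Opt1: 11>7, Opt2: 17>16, Opt3: 9>5, Opt4: 3>-1, Opt5: 5>2.
III vs IV: Opt1: 11>7, Opt2: 17>13, Opt3: 9>8, Opt4: 3>-1, Opt5: 5>2.
III vs V: Opt1: 11>7, Opt2: 17>2, Opt3: 9>8, Opt4: 3>0, Opt5: 5>1.
III strictly beats every other strategy against every opponent action, so it is strictly dominant.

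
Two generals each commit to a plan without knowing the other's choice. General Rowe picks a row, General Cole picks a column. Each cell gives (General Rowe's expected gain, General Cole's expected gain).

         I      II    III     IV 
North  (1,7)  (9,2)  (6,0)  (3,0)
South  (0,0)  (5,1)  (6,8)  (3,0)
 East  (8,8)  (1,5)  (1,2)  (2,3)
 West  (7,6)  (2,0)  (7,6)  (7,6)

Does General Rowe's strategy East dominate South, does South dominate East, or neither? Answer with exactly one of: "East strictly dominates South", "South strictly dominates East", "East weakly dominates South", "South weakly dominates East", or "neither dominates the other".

East's payoffs vs South's, by General Cole's action — I: 8>0, II: 1<5, III: 1<6, IV: 2<3.
East does better at I but worse at II, III, IV; neither strategy dominates the other.

neither dominates the other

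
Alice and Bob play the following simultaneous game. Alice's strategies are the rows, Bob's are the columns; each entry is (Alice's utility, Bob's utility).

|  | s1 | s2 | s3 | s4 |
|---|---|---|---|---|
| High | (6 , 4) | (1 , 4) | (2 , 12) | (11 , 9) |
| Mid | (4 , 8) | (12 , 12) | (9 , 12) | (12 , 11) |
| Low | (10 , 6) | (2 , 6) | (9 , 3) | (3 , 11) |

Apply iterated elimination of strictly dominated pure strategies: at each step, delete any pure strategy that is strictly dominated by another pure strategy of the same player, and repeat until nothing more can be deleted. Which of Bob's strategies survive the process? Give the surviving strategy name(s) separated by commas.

s2, s3, s4

For Bob, s4 strictly dominates s1 on the remaining rows (High: 9>4, Mid: 11>8, Low: 11>6); eliminate s1.
For Alice, Mid strictly dominates High on the remaining columns (s2: 12>1, s3: 9>2, s4: 12>11); eliminate High.
Among the remaining strategies, none is strictly dominated by another pure strategy of the same player, so the elimination stops.
Surviving strategies — Alice: {Mid, Low}; Bob: {s2, s3, s4}.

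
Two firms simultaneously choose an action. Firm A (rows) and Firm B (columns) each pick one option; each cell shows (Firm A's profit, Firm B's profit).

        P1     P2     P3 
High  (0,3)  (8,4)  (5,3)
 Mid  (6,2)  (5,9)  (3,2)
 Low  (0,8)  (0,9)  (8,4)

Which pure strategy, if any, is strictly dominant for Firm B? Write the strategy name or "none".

P2 vs P1: High: 4>3, Mid: 9>2, Low: 9>8.
P2 vs P3: High: 4>3, Mid: 9>2, Low: 9>4.
P2 strictly beats every other strategy against every opponent action, so it is strictly dominant.

P2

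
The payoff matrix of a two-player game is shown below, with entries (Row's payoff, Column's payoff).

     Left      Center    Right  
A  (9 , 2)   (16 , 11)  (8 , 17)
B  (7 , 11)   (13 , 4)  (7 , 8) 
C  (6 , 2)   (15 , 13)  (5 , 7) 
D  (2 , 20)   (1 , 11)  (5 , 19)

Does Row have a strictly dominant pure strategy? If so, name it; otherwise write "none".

A

A vs B: Left: 9>7, Center: 16>13, Right: 8>7.
A vs C: Left: 9>6, Center: 16>15, Right: 8>5.
A vs D: Left: 9>2, Center: 16>1, Right: 8>5.
A strictly beats every other strategy against every opponent action, so it is strictly dominant.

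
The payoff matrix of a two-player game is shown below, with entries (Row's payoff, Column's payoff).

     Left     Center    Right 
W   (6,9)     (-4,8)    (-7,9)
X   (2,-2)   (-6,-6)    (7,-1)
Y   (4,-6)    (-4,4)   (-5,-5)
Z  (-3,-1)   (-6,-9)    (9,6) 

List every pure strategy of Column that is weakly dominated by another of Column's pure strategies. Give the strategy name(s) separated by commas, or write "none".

Left

Left: dominated, since Right does at least as well everywhere (W: 9=9, X: -1>-2, Y: -5>-6, Z: 6>-1).
Center is not dominated — it holds its own against Left at Y (4>-6); Right at Y (4>-5).
Right: no other strategy beats it everywhere (Left at X (-1>-2); Center at W (9>8)).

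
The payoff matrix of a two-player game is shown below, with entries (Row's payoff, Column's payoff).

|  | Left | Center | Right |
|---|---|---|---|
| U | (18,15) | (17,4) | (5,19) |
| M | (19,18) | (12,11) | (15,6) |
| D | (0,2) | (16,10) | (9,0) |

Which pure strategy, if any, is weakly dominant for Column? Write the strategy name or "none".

none

Left fails to dominate Center at D (2<10).
Center fails to dominate Left at U (4<15).
Right fails to dominate Left at M (6<18).
No single strategy dominates all the others.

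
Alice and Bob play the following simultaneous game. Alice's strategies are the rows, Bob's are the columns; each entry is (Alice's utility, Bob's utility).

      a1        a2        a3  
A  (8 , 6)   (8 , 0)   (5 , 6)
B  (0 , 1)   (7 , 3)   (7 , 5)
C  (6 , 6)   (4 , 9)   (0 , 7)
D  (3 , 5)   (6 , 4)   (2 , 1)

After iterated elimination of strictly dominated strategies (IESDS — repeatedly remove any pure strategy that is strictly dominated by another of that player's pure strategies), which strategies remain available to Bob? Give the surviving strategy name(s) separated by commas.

Row C is eliminated: A beats it against every remaining column (a1: 8>6, a2: 8>4, a3: 5>0).
For Alice, A strictly dominates D on the remaining columns (a1: 8>3, a2: 8>6, a3: 5>2); eliminate D.
For Bob, a3 strictly dominates a2 on the remaining rows (A: 6>0, B: 5>3); eliminate a2.
Among the remaining strategies, none is strictly dominated by another pure strategy of the same player, so the elimination stops.
Surviving strategies — Alice: {A, B}; Bob: {a1, a3}.

a1, a3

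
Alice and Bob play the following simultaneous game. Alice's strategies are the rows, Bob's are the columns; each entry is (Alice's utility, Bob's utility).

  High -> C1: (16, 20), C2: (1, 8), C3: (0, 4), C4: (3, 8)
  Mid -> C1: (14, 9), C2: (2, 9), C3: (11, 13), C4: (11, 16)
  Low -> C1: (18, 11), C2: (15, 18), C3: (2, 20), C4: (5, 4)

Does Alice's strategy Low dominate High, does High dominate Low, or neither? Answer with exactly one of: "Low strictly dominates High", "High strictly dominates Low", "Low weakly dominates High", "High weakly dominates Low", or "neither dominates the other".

Compare Low to High across each choice by Bob: C1: 18>16, C2: 15>1, C3: 2>0, C4: 5>3.
Every comparison favours Low, so Low strictly dominates High.

Low strictly dominates High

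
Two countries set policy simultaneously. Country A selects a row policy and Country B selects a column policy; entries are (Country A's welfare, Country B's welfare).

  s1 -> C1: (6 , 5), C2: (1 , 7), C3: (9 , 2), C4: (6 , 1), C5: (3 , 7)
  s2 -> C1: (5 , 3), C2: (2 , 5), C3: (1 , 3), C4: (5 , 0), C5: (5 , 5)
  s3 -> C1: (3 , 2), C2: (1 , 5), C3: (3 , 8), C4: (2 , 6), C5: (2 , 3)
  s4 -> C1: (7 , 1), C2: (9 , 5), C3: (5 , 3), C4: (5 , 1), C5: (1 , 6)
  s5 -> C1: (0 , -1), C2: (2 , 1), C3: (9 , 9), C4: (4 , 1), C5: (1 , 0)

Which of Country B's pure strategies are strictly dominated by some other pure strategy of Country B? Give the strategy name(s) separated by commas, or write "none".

C1, C4

C2 strictly dominates C1 — s1: 7>5, s2: 5>3, s3: 5>2, s4: 5>1, s5: 1>-1.
Nothing dominates C2: C1 at s1 (7>5); C3 at s1 (7>2); C4 at s1 (7>1); C5 at s1 (7=7).
Nothing dominates C3: C1 at s2 (3=3); C2 at s3 (8>5); C4 at s1 (2>1); C5 at s3 (8>3).
C4 is strictly dominated by C3 (s1: 2>1, s2: 3>0, s3: 8>6, s4: 3>1, s5: 9>1).
C5 is not dominated — it holds its own against C1 at s1 (7>5); C2 at s1 (7=7); C3 at s1 (7>2); C4 at s1 (7>1).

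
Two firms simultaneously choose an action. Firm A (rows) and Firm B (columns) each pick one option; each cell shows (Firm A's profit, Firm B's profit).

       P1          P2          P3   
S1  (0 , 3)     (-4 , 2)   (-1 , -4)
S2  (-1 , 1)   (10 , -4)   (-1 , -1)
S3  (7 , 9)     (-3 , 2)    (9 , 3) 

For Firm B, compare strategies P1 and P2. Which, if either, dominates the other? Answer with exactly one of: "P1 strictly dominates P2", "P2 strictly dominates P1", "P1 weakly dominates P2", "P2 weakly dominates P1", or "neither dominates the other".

P1 strictly dominates P2

P1's payoffs vs P2's, by Firm A's action — S1: 3>2, S2: 1>-4, S3: 9>2.
P1 gives a strictly higher payoff against each choice by Firm A, so P1 strictly dominates P2.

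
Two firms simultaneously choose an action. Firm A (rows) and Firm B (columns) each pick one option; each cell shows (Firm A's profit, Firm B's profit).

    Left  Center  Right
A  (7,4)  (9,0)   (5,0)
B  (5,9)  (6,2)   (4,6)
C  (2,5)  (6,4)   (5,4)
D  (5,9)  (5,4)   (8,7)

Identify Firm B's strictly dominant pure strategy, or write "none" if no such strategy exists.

Left

Left vs Center: A: 4>0, B: 9>2, C: 5>4, D: 9>4.
Left vs Right: A: 4>0, B: 9>6, C: 5>4, D: 9>7.
Left strictly beats every other strategy against every opponent action, so it is strictly dominant.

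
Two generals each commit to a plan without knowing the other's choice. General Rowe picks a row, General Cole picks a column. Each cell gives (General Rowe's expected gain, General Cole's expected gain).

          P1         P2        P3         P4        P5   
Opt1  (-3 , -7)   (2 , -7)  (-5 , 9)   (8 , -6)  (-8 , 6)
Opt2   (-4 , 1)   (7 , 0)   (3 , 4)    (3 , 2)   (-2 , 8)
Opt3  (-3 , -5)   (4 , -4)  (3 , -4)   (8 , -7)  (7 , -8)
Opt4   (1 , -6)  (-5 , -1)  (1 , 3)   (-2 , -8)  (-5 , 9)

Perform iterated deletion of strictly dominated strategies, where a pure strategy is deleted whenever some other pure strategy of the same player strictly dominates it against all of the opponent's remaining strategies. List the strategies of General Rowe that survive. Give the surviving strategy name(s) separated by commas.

Opt2, Opt3

Column P1 is eliminated: P3 beats it against every remaining row (Opt1: 9>-7, Opt2: 4>1, Opt3: -4>-5, Opt4: 3>-6).
For General Rowe, Opt2 strictly dominates Opt4 on the remaining columns (P2: 7>-5, P3: 3>1, P4: 3>-2, P5: -2>-5); eliminate Opt4.
Column P4 is eliminated: P3 beats it against every remaining row (Opt1: 9>-6, Opt2: 4>2, Opt3: -4>-7).
For General Rowe, Opt2 strictly dominates Opt1 on the remaining columns (P2: 7>2, P3: 3>-5, P5: -2>-8); eliminate Opt1.
Among the remaining strategies, none is strictly dominated by another pure strategy of the same player, so the elimination stops.
Surviving strategies — General Rowe: {Opt2, Opt3}; General Cole: {P2, P3, P5}.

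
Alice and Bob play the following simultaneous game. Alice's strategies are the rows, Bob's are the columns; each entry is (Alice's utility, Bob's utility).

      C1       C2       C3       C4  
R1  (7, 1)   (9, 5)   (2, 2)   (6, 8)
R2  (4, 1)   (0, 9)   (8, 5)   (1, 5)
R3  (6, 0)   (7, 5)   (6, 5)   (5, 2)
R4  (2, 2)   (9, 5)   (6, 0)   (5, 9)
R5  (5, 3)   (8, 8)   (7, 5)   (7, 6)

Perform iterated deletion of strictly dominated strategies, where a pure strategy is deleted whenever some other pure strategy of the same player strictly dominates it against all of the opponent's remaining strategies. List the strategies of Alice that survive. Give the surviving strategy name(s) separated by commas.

R1, R4, R5

Bob's strategy C1 is strictly dominated by C2 (R1: 5>1, R2: 9>1, R3: 5>0, R4: 5>2, R5: 8>3) and is removed.
Row R3 is eliminated: R5 beats it against every remaining column (C2: 8>7, C3: 7>6, C4: 7>5).
Bob's strategy C3 is strictly dominated by C2 (R1: 5>2, R2: 9>5, R4: 5>0, R5: 8>5) and is removed.
Alice's strategy R2 is strictly dominated by R1 (C2: 9>0, C4: 6>1) and is removed.
Among the remaining strategies, none is strictly dominated by another pure strategy of the same player, so the elimination stops.
Surviving strategies — Alice: {R1, R4, R5}; Bob: {C2, C4}.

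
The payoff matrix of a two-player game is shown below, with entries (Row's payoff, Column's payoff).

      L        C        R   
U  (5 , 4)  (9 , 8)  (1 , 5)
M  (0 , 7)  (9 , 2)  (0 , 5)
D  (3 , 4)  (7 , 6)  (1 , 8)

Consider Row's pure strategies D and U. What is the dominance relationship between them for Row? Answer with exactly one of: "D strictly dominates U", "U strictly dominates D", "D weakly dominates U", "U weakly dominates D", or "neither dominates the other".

Compare D to U across each choice by Column: L: 3<5, C: 7<9, R: 1=1.
U is at least as good everywhere and strictly better somewhere (tied at R), so U weakly dominates D.

U weakly dominates D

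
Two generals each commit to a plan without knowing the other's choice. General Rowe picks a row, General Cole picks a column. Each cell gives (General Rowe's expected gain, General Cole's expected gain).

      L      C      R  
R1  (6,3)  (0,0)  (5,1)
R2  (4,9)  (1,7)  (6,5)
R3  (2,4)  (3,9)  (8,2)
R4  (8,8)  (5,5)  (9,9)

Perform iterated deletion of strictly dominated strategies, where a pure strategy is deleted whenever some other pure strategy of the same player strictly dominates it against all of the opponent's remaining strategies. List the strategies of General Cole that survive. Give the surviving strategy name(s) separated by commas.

For General Rowe, R4 strictly dominates R1 on the remaining columns (L: 8>6, C: 5>0, R: 9>5); eliminate R1.
General Rowe's strategy R2 is strictly dominated by R4 (L: 8>4, C: 5>1, R: 9>6) and is removed.
General Rowe's strategy R3 is strictly dominated by R4 (L: 8>2, C: 5>3, R: 9>8) and is removed.
General Cole's strategy L is strictly dominated by R (R4: 9>8) and is removed.
For General Cole, R strictly dominates C on the remaining rows (R4: 9>5); eliminate C.
Among the remaining strategies, none is strictly dominated by another pure strategy of the same player, so the elimination stops.
Surviving strategies — General Rowe: {R4}; General Cole: {R}.

R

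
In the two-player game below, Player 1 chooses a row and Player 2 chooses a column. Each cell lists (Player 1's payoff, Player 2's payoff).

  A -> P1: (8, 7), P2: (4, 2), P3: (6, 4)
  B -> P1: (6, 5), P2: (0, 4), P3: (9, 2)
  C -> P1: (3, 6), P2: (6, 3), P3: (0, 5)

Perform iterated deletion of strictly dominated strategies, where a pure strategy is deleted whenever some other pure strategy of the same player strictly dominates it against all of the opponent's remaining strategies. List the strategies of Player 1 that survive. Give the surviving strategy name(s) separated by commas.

For Player 2, P1 strictly dominates P2 on the remaining rows (A: 7>2, B: 5>4, C: 6>3); eliminate P2.
For Player 1, A strictly dominates C on the remaining columns (P1: 8>3, P3: 6>0); eliminate C.
Column P3 is eliminated: P1 beats it against every remaining row (A: 7>4, B: 5>2).
For Player 1, A strictly dominates B on the remaining columns (P1: 8>6); eliminate B.
Among the remaining strategies, none is strictly dominated by another pure strategy of the same player, so the elimination stops.
Surviving strategies — Player 1: {A}; Player 2: {P1}.

A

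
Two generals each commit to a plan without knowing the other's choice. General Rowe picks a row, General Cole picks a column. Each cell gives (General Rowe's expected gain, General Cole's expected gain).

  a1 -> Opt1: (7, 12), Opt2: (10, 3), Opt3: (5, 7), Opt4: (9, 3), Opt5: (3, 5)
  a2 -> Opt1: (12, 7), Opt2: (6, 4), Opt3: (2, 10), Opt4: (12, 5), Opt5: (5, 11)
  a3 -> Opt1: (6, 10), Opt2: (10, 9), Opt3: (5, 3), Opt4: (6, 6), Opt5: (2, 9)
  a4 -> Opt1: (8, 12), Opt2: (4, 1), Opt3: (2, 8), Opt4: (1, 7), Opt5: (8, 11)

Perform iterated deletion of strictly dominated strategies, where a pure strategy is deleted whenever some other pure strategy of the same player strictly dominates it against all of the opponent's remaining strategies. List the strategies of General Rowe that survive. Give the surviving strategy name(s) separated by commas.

a1, a2, a3, a4

General Cole's strategy Opt2 is strictly dominated by Opt1 (a1: 12>3, a2: 7>4, a3: 10>9, a4: 12>1) and is removed.
General Cole's strategy Opt4 is strictly dominated by Opt1 (a1: 12>3, a2: 7>5, a3: 10>6, a4: 12>7) and is removed.
Among the remaining strategies, none is strictly dominated by another pure strategy of the same player, so the elimination stops.
Surviving strategies — General Rowe: {a1, a2, a3, a4}; General Cole: {Opt1, Opt3, Opt5}.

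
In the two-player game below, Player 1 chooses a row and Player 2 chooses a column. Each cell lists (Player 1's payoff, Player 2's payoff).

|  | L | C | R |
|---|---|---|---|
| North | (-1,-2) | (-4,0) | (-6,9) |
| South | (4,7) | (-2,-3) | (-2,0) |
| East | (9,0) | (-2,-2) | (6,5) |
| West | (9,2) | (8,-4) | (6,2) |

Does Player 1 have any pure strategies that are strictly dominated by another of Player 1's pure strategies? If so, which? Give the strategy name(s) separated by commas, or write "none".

South strictly dominates North — L: 4>-1, C: -2>-4, R: -2>-6.
West strictly dominates South — L: 9>4, C: 8>-2, R: 6>-2.
East: no other strategy beats it everywhere (North at L (9>-1); South at L (9>4); West at L (9=9)).
Nothing dominates West: North at L (9>-1); South at L (9>4); East at L (9=9).

North, South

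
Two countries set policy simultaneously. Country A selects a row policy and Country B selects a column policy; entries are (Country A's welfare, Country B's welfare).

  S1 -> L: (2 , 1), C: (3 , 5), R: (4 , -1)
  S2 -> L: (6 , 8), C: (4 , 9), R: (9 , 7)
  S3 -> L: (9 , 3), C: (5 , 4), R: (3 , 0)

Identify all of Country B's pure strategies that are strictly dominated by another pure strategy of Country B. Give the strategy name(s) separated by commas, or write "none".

C strictly dominates L — S1: 5>1, S2: 9>8, S3: 4>3.
C: no other strategy beats it everywhere (L at S1 (5>1); R at S1 (5>-1)).
L strictly dominates R — S1: 1>-1, S2: 8>7, S3: 3>0.

L, R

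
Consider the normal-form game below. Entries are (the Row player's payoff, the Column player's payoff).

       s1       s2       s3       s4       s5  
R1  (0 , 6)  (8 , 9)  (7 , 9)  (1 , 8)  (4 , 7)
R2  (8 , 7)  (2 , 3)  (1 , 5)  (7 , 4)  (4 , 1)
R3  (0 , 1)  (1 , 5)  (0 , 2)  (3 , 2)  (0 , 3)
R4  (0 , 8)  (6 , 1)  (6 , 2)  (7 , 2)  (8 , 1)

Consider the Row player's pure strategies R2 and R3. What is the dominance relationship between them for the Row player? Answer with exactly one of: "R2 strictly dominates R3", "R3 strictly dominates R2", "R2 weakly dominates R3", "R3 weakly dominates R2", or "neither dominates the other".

R2's payoffs vs R3's, by the Column player's action — s1: 8>0, s2: 2>1, s3: 1>0, s4: 7>3, s5: 4>0.
Every comparison favours R2, so R2 strictly dominates R3.

R2 strictly dominates R3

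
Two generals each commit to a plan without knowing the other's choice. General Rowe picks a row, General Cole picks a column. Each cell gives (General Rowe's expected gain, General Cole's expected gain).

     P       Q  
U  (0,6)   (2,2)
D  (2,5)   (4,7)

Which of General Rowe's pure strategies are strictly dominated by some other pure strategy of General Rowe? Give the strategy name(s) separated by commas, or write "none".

U

U: dominated, since D does at least as well everywhere (P: 2>0, Q: 4>2).
D: no other strategy beats it everywhere (U at P (2>0)).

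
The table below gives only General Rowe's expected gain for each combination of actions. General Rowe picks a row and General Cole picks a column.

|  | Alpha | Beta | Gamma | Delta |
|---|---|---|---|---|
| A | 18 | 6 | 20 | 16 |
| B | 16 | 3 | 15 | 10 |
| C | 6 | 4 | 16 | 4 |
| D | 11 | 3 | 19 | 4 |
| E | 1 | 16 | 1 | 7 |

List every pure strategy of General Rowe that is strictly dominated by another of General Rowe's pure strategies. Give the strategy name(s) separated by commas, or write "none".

B, C, D

A: no other strategy beats it everywhere (B at Alpha (18>16); C at Alpha (18>6); D at Alpha (18>11); E at Alpha (18>1)).
A strictly dominates B — Alpha: 18>16, Beta: 6>3, Gamma: 20>15, Delta: 16>10.
A strictly dominates C — Alpha: 18>6, Beta: 6>4, Gamma: 20>16, Delta: 16>4.
A strictly dominates D — Alpha: 18>11, Beta: 6>3, Gamma: 20>19, Delta: 16>4.
Nothing dominates E: A at Beta (16>6); B at Beta (16>3); C at Beta (16>4); D at Beta (16>3).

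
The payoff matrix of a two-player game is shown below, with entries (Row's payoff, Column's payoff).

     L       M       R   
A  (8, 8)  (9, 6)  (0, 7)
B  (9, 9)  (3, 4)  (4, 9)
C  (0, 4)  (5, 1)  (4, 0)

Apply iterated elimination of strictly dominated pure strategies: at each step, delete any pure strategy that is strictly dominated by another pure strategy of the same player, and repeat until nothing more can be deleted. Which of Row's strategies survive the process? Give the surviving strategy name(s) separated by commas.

Column M is eliminated: L beats it against every remaining row (A: 8>6, B: 9>4, C: 4>1).
Row A is eliminated: B beats it against every remaining column (L: 9>8, R: 4>0).
Among the remaining strategies, none is strictly dominated by another pure strategy of the same player, so the elimination stops.
Surviving strategies — Row: {B, C}; Column: {L, R}.

B, C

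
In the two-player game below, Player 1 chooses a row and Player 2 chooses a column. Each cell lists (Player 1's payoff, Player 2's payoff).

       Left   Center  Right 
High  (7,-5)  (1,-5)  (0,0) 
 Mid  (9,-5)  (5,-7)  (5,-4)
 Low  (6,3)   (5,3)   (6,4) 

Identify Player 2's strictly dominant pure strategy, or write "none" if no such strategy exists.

Right vs Left: High: 0>-5, Mid: -4>-5, Low: 4>3.
Right vs Center: High: 0>-5, Mid: -4>-7, Low: 4>3.
Right strictly beats every other strategy against every opponent action, so it is strictly dominant.

Right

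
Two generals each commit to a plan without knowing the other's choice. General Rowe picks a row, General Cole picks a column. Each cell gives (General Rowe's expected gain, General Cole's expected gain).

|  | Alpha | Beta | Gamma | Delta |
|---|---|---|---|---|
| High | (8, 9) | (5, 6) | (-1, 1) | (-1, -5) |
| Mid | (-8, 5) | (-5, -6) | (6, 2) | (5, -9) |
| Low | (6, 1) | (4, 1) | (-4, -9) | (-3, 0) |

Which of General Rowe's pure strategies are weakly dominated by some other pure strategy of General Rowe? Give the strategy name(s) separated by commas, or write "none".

High is not dominated — it holds its own against Mid at Alpha (8>-8); Low at Alpha (8>6).
Mid: no other strategy beats it everywhere (High at Gamma (6>-1); Low at Gamma (6>-4)).
High weakly dominates Low — Alpha: 8>6, Beta: 5>4, Gamma: -1>-4, Delta: -1>-3.

Low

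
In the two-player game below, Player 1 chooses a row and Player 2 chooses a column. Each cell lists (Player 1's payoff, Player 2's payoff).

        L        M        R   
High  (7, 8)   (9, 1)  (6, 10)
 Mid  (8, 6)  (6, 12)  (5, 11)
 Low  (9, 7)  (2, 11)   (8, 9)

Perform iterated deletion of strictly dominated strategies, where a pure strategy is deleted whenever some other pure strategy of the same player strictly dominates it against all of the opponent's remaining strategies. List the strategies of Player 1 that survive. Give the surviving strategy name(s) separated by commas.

High, Low

Player 2's strategy L is strictly dominated by R (High: 10>8, Mid: 11>6, Low: 9>7) and is removed.
Player 1's strategy Mid is strictly dominated by High (M: 9>6, R: 6>5) and is removed.
Among the remaining strategies, none is strictly dominated by another pure strategy of the same player, so the elimination stops.
Surviving strategies — Player 1: {High, Low}; Player 2: {M, R}.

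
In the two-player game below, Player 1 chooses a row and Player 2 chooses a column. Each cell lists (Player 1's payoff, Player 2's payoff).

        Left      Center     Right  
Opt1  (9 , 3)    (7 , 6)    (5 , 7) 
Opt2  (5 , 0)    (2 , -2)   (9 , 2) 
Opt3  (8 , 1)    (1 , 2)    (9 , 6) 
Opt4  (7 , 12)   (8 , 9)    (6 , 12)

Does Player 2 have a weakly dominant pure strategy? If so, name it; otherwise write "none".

Right

Right vs Left: Opt1: 7>3, Opt2: 2>0, Opt3: 6>1, Opt4: 12=12.
Right vs Center: Opt1: 7>6, Opt2: 2>-2, Opt3: 6>2, Opt4: 12>9.
Right is at least as good as every other strategy against every opponent action, so it is weakly dominant.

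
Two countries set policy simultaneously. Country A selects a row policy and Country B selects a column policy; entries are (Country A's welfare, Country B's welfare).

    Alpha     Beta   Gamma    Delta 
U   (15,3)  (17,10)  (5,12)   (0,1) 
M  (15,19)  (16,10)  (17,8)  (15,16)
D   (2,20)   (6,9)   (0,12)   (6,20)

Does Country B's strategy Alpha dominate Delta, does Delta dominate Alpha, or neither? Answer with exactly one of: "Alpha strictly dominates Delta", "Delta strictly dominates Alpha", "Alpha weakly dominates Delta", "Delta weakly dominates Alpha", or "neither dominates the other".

Alpha weakly dominates Delta

Compare Alpha to Delta across each opponent action: U: 3>1, M: 19>16, D: 20=20.
Alpha is at least as good everywhere and strictly better somewhere (tied only at D), so Alpha weakly but not strictly dominates Delta.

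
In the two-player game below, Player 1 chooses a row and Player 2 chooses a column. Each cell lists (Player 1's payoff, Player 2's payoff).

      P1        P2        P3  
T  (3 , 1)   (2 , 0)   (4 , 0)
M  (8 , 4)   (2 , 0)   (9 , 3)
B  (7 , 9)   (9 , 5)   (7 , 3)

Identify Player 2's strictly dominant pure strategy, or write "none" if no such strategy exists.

P1 vs P2: T: 1>0, M: 4>0, B: 9>5.
P1 vs P3: T: 1>0, M: 4>3, B: 9>3.
P1 strictly beats every other strategy against every opponent action, so it is strictly dominant.

P1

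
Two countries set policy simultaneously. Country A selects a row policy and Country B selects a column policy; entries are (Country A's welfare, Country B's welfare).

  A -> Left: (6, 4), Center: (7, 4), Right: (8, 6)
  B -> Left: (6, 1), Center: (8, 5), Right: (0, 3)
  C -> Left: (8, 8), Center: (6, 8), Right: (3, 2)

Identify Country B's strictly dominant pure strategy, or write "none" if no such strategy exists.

none

Left fails to dominate Center at A (4=4).
Center fails to dominate Left at A (4=4).
Right fails to dominate Left at C (2<8).
No single strategy dominates all the others.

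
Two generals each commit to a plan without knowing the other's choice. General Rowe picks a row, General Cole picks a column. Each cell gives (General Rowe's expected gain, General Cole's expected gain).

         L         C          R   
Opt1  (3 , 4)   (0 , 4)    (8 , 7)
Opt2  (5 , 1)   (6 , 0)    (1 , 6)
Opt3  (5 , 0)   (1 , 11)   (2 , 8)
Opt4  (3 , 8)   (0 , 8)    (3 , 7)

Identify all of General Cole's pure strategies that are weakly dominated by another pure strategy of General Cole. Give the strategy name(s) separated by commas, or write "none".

L: no other strategy beats it everywhere (C at Opt2 (1>0); R at Opt4 (8>7)).
Nothing dominates C: L at Opt3 (11>0); R at Opt3 (11>8).
R: no other strategy beats it everywhere (L at Opt1 (7>4); C at Opt1 (7>4)).

none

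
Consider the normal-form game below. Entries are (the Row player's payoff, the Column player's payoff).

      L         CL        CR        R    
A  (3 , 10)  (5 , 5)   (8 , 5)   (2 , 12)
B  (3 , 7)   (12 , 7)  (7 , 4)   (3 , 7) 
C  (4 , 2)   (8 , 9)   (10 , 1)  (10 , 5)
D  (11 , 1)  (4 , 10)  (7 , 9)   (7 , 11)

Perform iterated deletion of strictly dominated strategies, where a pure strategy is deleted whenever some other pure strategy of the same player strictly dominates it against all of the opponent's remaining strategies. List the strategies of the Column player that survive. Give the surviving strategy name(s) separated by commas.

L, CL, R

The Row player's strategy A is strictly dominated by C (L: 4>3, CL: 8>5, CR: 10>8, R: 10>2) and is removed.
Column CR is eliminated: CL beats it against every remaining row (B: 7>4, C: 9>1, D: 10>9).
Among the remaining strategies, none is strictly dominated by another pure strategy of the same player, so the elimination stops.
Surviving strategies — the Row player: {B, C, D}; the Column player: {L, CL, R}.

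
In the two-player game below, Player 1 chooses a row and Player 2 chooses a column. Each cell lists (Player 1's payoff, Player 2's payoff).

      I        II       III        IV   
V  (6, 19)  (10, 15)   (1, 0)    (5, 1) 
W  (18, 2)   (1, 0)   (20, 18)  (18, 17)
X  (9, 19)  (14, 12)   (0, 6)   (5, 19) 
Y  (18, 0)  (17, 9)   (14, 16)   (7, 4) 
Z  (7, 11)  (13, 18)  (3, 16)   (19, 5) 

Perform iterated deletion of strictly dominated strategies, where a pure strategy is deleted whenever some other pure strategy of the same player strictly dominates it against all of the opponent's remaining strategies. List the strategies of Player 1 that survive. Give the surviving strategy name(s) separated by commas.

W

Row V is eliminated: Y beats it against every remaining column (I: 18>6, II: 17>10, III: 14>1, IV: 7>5).
Player 1's strategy X is strictly dominated by Y (I: 18>9, II: 17>14, III: 14>0, IV: 7>5) and is removed.
Player 2's strategy I is strictly dominated by III (W: 18>2, Y: 16>0, Z: 16>11) and is removed.
Player 2's strategy IV is strictly dominated by III (W: 18>17, Y: 16>4, Z: 16>5) and is removed.
Row Z is eliminated: Y beats it against every remaining column (II: 17>13, III: 14>3).
For Player 2, III strictly dominates II on the remaining rows (W: 18>0, Y: 16>9); eliminate II.
Row Y is eliminated: W beats it against every remaining column (III: 20>14).
Among the remaining strategies, none is strictly dominated by another pure strategy of the same player, so the elimination stops.
Surviving strategies — Player 1: {W}; Player 2: {III}.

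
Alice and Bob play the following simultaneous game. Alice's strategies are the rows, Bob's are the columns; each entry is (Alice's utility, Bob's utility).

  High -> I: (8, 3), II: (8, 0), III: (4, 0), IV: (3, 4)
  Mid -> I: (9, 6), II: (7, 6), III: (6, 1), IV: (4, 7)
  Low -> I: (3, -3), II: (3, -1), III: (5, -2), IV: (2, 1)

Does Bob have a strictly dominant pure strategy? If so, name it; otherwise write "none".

IV

IV vs I: High: 4>3, Mid: 7>6, Low: 1>-3.
IV vs II: High: 4>0, Mid: 7>6, Low: 1>-1.
IV vs III: High: 4>0, Mid: 7>1, Low: 1>-2.
IV strictly beats every other strategy against every opponent action, so it is strictly dominant.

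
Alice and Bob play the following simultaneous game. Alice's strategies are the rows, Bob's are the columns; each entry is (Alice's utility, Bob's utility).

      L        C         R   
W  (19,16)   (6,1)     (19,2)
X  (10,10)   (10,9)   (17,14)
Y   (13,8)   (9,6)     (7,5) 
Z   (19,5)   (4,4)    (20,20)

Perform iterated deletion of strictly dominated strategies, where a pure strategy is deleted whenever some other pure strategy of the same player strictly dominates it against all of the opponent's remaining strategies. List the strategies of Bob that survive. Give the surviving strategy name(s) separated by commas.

L, R

Bob's strategy C is strictly dominated by L (W: 16>1, X: 10>9, Y: 8>6, Z: 5>4) and is removed.
Row X is eliminated: W beats it against every remaining column (L: 19>10, R: 19>17).
Row Y is eliminated: W beats it against every remaining column (L: 19>13, R: 19>7).
Among the remaining strategies, none is strictly dominated by another pure strategy of the same player, so the elimination stops.
Surviving strategies — Alice: {W, Z}; Bob: {L, R}.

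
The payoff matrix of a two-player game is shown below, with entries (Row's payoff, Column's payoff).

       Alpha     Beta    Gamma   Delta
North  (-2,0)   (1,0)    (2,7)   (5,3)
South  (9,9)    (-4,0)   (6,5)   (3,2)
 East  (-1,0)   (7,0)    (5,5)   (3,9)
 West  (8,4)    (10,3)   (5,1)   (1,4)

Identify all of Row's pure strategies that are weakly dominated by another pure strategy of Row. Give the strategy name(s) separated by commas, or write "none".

Nothing dominates North: South at Beta (1>-4); East at Delta (5>3); West at Delta (5>1).
South: no other strategy beats it everywhere (North at Alpha (9>-2); East at Alpha (9>-1); West at Alpha (9>8)).
East: no other strategy beats it everywhere (North at Alpha (-1>-2); South at Beta (7>-4); West at Delta (3>1)).
Nothing dominates West: North at Alpha (8>-2); South at Beta (10>-4); East at Alpha (8>-1).

none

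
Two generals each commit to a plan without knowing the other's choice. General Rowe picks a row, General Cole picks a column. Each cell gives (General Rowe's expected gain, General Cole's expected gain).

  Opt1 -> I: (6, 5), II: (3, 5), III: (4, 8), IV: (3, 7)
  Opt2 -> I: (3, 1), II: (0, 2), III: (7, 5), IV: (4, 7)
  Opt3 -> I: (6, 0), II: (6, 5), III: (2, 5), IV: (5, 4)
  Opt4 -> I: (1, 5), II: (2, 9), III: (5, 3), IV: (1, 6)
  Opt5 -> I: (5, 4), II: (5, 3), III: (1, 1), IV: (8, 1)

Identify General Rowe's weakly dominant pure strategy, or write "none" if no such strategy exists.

none

Opt1 fails to dominate Opt2 at III (4<7).
Opt2 fails to dominate Opt1 at I (3<6).
Opt3 fails to dominate Opt1 at III (2<4).
Opt4 fails to dominate Opt1 at I (1<6).
Opt5 fails to dominate Opt1 at I (5<6).
No single strategy dominates all the others.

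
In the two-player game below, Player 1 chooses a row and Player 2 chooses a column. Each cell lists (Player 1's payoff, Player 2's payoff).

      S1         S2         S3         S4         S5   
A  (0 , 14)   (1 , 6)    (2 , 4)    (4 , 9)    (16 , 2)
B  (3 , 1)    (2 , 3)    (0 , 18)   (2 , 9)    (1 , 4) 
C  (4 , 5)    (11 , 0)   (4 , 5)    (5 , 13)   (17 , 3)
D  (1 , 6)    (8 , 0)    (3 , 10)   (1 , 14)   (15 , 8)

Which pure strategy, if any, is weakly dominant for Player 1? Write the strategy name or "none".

C

C vs A: S1: 4>0, S2: 11>1, S3: 4>2, S4: 5>4, S5: 17>16.
C vs B: S1: 4>3, S2: 11>2, S3: 4>0, S4: 5>2, S5: 17>1.
C vs D: S1: 4>1, S2: 11>8, S3: 4>3, S4: 5>1, S5: 17>15.
C is at least as good as every other strategy against every opponent action, so it is weakly dominant.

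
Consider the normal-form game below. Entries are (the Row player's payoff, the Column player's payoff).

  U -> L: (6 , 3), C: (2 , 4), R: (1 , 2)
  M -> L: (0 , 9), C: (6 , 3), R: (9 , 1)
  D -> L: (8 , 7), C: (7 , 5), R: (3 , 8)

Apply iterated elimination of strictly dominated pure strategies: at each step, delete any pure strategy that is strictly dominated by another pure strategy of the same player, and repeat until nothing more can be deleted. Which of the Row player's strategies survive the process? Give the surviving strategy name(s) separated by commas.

M, D

Row U is eliminated: D beats it against every remaining column (L: 8>6, C: 7>2, R: 3>1).
For the Column player, L strictly dominates C on the remaining rows (M: 9>3, D: 7>5); eliminate C.
Among the remaining strategies, none is strictly dominated by another pure strategy of the same player, so the elimination stops.
Surviving strategies — the Row player: {M, D}; the Column player: {L, R}.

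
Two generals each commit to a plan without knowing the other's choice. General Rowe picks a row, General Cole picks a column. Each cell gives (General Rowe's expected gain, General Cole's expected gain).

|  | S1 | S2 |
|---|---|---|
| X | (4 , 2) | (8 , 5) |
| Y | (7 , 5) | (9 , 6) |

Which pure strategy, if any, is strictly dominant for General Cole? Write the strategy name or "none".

S2 vs S1: X: 5>2, Y: 6>5.
S2 strictly beats every other strategy against every opponent action, so it is strictly dominant.

S2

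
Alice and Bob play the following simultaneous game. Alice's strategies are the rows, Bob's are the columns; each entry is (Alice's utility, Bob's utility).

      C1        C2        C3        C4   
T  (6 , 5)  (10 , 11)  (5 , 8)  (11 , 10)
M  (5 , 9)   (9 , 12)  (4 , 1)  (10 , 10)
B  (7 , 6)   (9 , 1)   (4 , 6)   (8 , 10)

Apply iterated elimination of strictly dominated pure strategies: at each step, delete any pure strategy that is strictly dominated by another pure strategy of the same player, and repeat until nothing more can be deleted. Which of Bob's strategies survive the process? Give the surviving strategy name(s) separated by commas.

Alice's strategy M is strictly dominated by T (C1: 6>5, C2: 10>9, C3: 5>4, C4: 11>10) and is removed.
Column C1 is eliminated: C4 beats it against every remaining row (T: 10>5, B: 10>6).
Alice's strategy B is strictly dominated by T (C2: 10>9, C3: 5>4, C4: 11>8) and is removed.
Bob's strategy C3 is strictly dominated by C2 (T: 11>8) and is removed.
Column C4 is eliminated: C2 beats it against every remaining row (T: 11>10).
Among the remaining strategies, none is strictly dominated by another pure strategy of the same player, so the elimination stops.
Surviving strategies — Alice: {T}; Bob: {C2}.

C2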